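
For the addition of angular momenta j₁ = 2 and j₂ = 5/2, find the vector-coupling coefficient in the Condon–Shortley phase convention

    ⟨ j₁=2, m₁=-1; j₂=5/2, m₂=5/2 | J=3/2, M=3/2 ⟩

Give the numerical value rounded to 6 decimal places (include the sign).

triangle: 3!·1!·2!/7! = 12/5040
(j±m)!: 1!·3!·5!·0!·3!·0! = 4320
prefactor² = (2J+1)·Δ·N² = 288/7
  k=3: −1/(3!·0!·0!·2!·1!·0!) = -1/12
Σ = -1/12  ⇒  CG² = 288/7·(-1/12)² = 2/7
CG = −√(2/7) = -0.534522

−√(2/7) = -0.534522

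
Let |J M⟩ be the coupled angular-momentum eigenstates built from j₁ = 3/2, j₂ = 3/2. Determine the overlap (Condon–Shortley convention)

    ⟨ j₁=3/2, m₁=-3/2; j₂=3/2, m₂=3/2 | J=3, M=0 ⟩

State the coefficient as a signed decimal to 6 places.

+√(1/20) ≈ +0.223607

triangle: 0!*3!*3!/7! = 36/5040
(j±m)!: 0!*3!*3!*0!*3!*3! = 1296
prefactor² = (2J+1)*Δ*N² = 324/5
  k=0: +1/(0!*0!*3!*3!*0!*0!) = 1/36
Σ = 1/36  ⇒  CG² = 324/5*1/36² = 1/20
CG = +√(1/20) = +0.223607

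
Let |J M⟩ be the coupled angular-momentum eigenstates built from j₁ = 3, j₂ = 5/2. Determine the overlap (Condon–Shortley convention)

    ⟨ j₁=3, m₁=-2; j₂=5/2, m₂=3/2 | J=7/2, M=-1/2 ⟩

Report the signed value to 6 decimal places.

√[8·2!4!3!/10! · 1!5!4!1!3!4!] = √(9216/35)
  +(−1)^1/∏(1,1,4,3,0,0)! = -1/144  (running -1/144)
  +(−1)^2/∏(2,0,3,2,1,1)! = 1/24  (running 5/144)
⟨..|..⟩ = √(9216/35)·(5/144) = +0.563436

+√(20/63) = +0.563436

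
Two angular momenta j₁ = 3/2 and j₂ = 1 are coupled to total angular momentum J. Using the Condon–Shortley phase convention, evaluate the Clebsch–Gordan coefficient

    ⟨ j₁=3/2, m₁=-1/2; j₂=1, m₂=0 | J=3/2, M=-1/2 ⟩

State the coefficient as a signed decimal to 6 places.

√[4·1!2!1!/5! · 1!2!1!1!1!2!] = √(4/15)
  +(−1)^0/∏(0,1,2,1,0,0)! = 1/2  (running 1/2)
  +(−1)^1/∏(1,0,1,0,1,1)! = -1  (running -1/2)
⟨..|..⟩ = √(4/15)·(-1/2) = -0.258199

−√(1/15) ≈ -0.258199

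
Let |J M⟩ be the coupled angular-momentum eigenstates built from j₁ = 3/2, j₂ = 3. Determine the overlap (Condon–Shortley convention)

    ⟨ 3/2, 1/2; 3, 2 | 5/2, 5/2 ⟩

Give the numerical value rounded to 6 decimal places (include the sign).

j₁+j₂−J=2  J+j₁−j₂=1  J−j₁+j₂=4  j₁+j₂+J+1=8
(j₁±m₁, j₂±m₂, J±M) = (2,1,5,1,5,0)
P² = 1440/7
sum k=1..1:
  [1] −1/24 = -1/24
S = -1/24
C² = P²·S² = 5/14 ; C = -0.597614

-0.597614  (= −√(5/14))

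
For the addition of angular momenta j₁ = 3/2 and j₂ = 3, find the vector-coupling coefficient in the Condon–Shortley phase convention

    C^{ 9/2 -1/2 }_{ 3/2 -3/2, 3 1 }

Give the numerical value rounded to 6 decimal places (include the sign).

+√(5/42) = +0.345033

j₁+j₂−J=0  J+j₁−j₂=3  J−j₁+j₂=6  j₁+j₂+J+1=10
(j₁±m₁, j₂±m₂, J±M) = (0,3,4,2,4,5)
P² = 69120/7
sum k=0..0:
  [0] +1/288 = 1/288
S = 1/288
C² = P²·S² = 5/42 ; C = +0.345033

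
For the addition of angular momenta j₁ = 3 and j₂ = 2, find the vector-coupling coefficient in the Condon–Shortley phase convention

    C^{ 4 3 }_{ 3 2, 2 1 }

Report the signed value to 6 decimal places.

j₁+j₂−J=1  J+j₁−j₂=5  J−j₁+j₂=3  j₁+j₂+J+1=10
(j₁±m₁, j₂±m₂, J±M) = (5,1,3,1,7,1)
P² = 6480
sum k=0..1:
  [0] +1/144 = 1/144
  [1] −1/240 = -1/240
S = 1/360
C² = P²·S² = 1/20 ; C = +0.223607

+√(1/20) = +0.223607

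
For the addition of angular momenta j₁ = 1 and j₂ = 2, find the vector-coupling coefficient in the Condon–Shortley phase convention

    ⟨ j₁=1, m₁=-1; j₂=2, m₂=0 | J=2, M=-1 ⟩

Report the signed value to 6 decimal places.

j₁+j₂−J=1  J+j₁−j₂=1  J−j₁+j₂=3  j₁+j₂+J+1=6
(j₁±m₁, j₂±m₂, J±M) = (0,2,2,2,1,3)
P² = 2
sum k=1..1:
  [1] −1/2 = -1/2
S = -1/2
C² = P²·S² = 1/2 ; C = -0.707107

-0.707107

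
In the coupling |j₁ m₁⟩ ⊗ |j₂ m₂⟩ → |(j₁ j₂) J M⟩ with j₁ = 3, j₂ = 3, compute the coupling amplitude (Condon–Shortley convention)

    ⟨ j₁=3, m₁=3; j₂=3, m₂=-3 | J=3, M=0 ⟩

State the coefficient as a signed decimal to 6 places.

√[7·3!3!3!/10! · 6!0!0!6!3!3!] = √(7776)
  +(−1)^0/∏(0,3,0,0,3,3)! = 1/216  (running 1/216)
⟨..|..⟩ = √(7776)·(1/216) = +0.408248

+0.408248  (= +√(1/6))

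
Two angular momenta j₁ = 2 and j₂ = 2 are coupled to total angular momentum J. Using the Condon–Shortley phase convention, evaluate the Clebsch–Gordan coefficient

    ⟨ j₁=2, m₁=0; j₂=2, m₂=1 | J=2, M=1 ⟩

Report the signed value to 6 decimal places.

-0.267261

√[5·2!2!2!/7! · 2!2!3!1!3!1!] = √(8/7)
  +(−1)^1/∏(1,1,1,2,1,0)! = -1/2  (running -1/2)
  +(−1)^2/∏(2,0,0,1,2,1)! = 1/4  (running -1/4)
⟨..|..⟩ = √(8/7)·(-1/4) = -0.267261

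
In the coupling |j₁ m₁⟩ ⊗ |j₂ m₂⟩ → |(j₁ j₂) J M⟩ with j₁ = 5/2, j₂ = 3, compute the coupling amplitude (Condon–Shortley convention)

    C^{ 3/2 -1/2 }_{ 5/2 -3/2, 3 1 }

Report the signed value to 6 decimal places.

triangle: 4!×1!×2!/8! = 48/40320
(j±m)!: 1!×4!×4!×2!×1!×2! = 2304
prefactor² = (2J+1)×Δ×N² = 384/35
  k=3: −1/(3!×1!×1!×1!×0!×1!) = -1/6
  k=4: +1/(4!×0!×0!×0!×1!×2!) = 1/48
Σ = -7/48  ⇒  CG² = 384/35×(-7/48)² = 7/30
CG = −√(7/30) = -0.483046

-0.483046  (= −√(7/30))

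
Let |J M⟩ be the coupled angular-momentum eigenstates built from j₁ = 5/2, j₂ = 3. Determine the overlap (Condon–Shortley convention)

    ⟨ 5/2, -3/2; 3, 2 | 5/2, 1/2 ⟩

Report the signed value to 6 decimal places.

-0.267261

√[6·3!2!3!/9! · 1!4!5!1!3!2!] = √(288/7)
  +(−1)^2/∏(2,1,2,3,0,0)! = 1/24  (running 1/24)
  +(−1)^3/∏(3,0,1,2,1,1)! = -1/12  (running -1/24)
⟨..|..⟩ = √(288/7)·(-1/24) = -0.267261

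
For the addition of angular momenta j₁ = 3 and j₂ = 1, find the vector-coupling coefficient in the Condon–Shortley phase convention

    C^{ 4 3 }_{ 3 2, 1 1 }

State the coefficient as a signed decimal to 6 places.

+0.866025  (= +√(3/4))

√[9·0!6!2!/9! · 5!1!2!0!7!1!] = √(43200)
  +(−1)^0/∏(0,0,1,2,5,0)! = 1/240  (running 1/240)
⟨..|..⟩ = √(43200)·(1/240) = +0.866025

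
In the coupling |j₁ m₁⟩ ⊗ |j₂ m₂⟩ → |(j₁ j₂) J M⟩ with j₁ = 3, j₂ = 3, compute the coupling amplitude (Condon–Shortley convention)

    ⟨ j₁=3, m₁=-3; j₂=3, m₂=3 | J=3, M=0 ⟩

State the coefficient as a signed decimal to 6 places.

j₁+j₂−J=3  J+j₁−j₂=3  J−j₁+j₂=3  j₁+j₂+J+1=10
(j₁±m₁, j₂±m₂, J±M) = (0,6,6,0,3,3)
P² = 7776
sum k=3..3:
  [3] −1/216 = -1/216
S = -1/216
C² = P²·S² = 1/6 ; C = -0.408248

-0.408248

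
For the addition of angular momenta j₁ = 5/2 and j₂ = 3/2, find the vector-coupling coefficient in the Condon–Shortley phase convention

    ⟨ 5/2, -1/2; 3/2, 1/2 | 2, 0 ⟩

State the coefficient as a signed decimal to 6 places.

−√(1/14) ≈ -0.267261

triangle: 2!·3!·1!/7! = 12/5040
(j±m)!: 2!·3!·2!·1!·2!·2! = 96
prefactor² = (2J+1)·Δ·N² = 8/7
  k=1: −1/(1!·1!·2!·1!·1!·0!) = -1/2
  k=2: +1/(2!·0!·1!·0!·2!·1!) = 1/4
Σ = -1/4  ⇒  CG² = 8/7·(-1/4)² = 1/14
CG = −√(1/14) = -0.267261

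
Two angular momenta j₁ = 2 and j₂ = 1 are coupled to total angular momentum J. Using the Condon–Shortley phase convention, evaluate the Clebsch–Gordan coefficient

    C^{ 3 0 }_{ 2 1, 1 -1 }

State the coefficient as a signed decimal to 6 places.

+0.447214

√[7·0!4!2!/7! · 3!1!0!2!3!3!] = √(144/5)
  +(−1)^0/∏(0,0,1,0,3,2)! = 1/12  (running 1/12)
⟨..|..⟩ = √(144/5)·(1/12) = +0.447214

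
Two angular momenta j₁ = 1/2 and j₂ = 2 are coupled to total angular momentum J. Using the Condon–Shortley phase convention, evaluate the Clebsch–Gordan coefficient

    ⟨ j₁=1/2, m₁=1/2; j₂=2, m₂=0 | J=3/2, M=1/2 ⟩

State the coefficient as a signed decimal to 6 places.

+0.632456

√[4·1!0!3!/5! · 1!0!2!2!2!1!] = √(8/5)
  +(−1)^0/∏(0,1,0,2,0,1)! = 1/2  (running 1/2)
⟨..|..⟩ = √(8/5)·(1/2) = +0.632456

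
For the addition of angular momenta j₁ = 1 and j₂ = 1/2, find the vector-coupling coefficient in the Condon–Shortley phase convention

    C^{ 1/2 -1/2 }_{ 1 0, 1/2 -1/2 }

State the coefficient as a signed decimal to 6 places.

√[2·1!1!0!/3! · 1!1!0!1!0!1!] = √(1/3)
  +(−1)^0/∏(0,1,1,0,0,0)! = 1  (running 1)
⟨..|..⟩ = √(1/3)·(1) = +0.577350

+0.577350  (= +√(1/3))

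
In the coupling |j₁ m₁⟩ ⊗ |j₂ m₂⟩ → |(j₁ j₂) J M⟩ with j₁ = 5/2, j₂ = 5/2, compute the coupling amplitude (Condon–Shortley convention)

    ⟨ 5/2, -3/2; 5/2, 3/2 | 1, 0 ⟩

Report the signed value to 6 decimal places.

j₁+j₂−J=4  J+j₁−j₂=1  J−j₁+j₂=1  j₁+j₂+J+1=7
(j₁±m₁, j₂±m₂, J±M) = (1,4,4,1,1,1)
P² = 288/35
sum k=3..4:
  [3] −1/6 = -1/6
  [4] +1/24 = 1/24
S = -1/8
C² = P²·S² = 9/70 ; C = -0.358569

-0.358569  (= −√(9/70))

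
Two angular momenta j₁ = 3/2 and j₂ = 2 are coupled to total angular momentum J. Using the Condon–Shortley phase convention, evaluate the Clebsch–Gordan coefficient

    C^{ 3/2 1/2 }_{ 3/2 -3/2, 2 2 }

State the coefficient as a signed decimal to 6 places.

+√(2/5) ≈ +0.632456

√[4·2!1!2!/6! · 0!3!4!0!2!1!] = √(32/5)
  +(−1)^2/∏(2,0,1,2,0,0)! = 1/4  (running 1/4)
⟨..|..⟩ = √(32/5)·(1/4) = +0.632456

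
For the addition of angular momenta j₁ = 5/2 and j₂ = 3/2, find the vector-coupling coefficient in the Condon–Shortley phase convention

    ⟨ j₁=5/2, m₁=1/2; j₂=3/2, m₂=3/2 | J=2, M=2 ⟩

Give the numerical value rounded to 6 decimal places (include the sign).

triangle: 2!*3!*1!/7! = 12/5040
(j±m)!: 3!*2!*3!*0!*4!*0! = 1728
prefactor² = (2J+1)*Δ*N² = 144/7
  k=2: +1/(2!*0!*0!*1!*3!*0!) = 1/12
Σ = 1/12  ⇒  CG² = 144/7*1/12² = 1/7
CG = +√(1/7) = +0.377964

+√(1/7) = +0.377964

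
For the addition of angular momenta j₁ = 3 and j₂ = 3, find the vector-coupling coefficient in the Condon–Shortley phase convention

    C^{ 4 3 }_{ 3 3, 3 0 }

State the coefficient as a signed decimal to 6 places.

√[9·2!4!4!/11! · 6!0!3!3!7!1!] = √(373248/11)
  +(−1)^0/∏(0,2,0,3,4,1)! = 1/288  (running 1/288)
⟨..|..⟩ = √(373248/11)·(1/288) = +0.639602

+0.639602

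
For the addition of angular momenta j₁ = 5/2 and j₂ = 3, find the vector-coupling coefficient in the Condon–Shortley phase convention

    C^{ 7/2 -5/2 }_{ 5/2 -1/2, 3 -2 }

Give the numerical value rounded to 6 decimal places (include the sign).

√[8·2!3!4!/10! · 2!3!1!5!1!6!] = √(4608/7)
  +(−1)^0/∏(0,2,3,1,0,3)! = 1/72  (running 1/72)
  +(−1)^1/∏(1,1,2,0,1,4)! = -1/48  (running -1/144)
⟨..|..⟩ = √(4608/7)·(-1/144) = -0.178174

−√(2/63) = -0.178174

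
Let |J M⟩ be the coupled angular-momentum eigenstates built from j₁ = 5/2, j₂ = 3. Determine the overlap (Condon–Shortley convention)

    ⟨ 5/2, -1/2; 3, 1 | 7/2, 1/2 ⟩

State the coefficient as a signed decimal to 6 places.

-0.125988

√[8·2!3!4!/10! · 2!3!4!2!4!3!] = √(9216/175)
  +(−1)^0/∏(0,2,3,4,0,0)! = 1/288  (running 1/288)
  +(−1)^1/∏(1,1,2,3,1,1)! = -1/12  (running -23/288)
  +(−1)^2/∏(2,0,1,2,2,2)! = 1/16  (running -5/288)
⟨..|..⟩ = √(9216/175)·(-5/288) = -0.125988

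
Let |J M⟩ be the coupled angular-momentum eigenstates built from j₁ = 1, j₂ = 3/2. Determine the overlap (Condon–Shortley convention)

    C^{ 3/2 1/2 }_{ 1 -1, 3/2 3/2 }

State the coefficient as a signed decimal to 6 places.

−√(2/5) ≈ -0.632456

j₁+j₂−J=1  J+j₁−j₂=1  J−j₁+j₂=2  j₁+j₂+J+1=5
(j₁±m₁, j₂±m₂, J±M) = (0,2,3,0,2,1)
P² = 8/5
sum k=1..1:
  [1] −1/2 = -1/2
S = -1/2
C² = P²·S² = 2/5 ; C = -0.632456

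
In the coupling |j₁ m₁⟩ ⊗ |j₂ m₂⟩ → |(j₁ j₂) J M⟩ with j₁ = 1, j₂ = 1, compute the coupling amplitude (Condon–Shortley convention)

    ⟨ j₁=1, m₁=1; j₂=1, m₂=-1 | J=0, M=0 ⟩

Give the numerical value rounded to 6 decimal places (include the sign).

+√(1/3) = +0.577350

triangle: 2!·0!·0!/3! = 2/6
(j±m)!: 2!·0!·0!·2!·0!·0! = 4
prefactor² = (2J+1)·Δ·N² = 4/3
  k=0: +1/(0!·2!·0!·0!·0!·0!) = 1/2
Σ = 1/2  ⇒  CG² = 4/3·1/2² = 1/3
CG = +√(1/3) = +0.577350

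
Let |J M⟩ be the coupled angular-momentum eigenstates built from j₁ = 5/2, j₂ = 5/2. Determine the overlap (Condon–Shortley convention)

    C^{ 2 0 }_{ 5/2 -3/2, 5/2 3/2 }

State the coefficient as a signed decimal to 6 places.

triangle: 3!·2!·2!/8! = 24/40320
(j±m)!: 1!·4!·4!·1!·2!·2! = 2304
prefactor² = (2J+1)·Δ·N² = 48/7
  k=2: +1/(2!·1!·2!·2!·0!·0!) = 1/8
  k=3: −1/(3!·0!·1!·1!·1!·1!) = -1/6
Σ = -1/24  ⇒  CG² = 48/7·(-1/24)² = 1/84
CG = −√(1/84) = -0.109109

−√(1/84) = -0.109109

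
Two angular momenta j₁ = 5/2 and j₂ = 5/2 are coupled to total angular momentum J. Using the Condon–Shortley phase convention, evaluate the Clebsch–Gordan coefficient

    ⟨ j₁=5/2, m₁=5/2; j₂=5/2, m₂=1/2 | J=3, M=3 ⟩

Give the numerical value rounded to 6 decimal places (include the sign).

√[7·2!3!3!/9! · 5!0!3!2!6!0!] = √(1440)
  +(−1)^0/∏(0,2,0,3,3,0)! = 1/72  (running 1/72)
⟨..|..⟩ = √(1440)·(1/72) = +0.527046

+0.527046  (= +√(5/18))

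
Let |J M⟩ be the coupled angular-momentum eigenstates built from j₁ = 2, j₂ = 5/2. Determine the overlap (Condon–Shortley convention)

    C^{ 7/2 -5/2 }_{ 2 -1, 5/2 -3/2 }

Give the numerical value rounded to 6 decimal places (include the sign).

+0.125988

triangle: 1!·3!·4!/9! = 144/362880
(j±m)!: 1!·3!·1!·4!·1!·6! = 103680
prefactor² = (2J+1)·Δ·N² = 2304/7
  k=0: +1/(0!·1!·3!·1!·0!·3!) = 1/36
  k=1: −1/(1!·0!·2!·0!·1!·4!) = -1/48
Σ = 1/144  ⇒  CG² = 2304/7·1/144² = 1/63
CG = +√(1/63) = +0.125988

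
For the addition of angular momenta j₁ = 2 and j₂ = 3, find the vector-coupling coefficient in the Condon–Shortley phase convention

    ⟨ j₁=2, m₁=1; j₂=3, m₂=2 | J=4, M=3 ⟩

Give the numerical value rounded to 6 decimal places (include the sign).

−√(1/20) ≈ -0.223607

j₁+j₂−J=1  J+j₁−j₂=3  J−j₁+j₂=5  j₁+j₂+J+1=10
(j₁±m₁, j₂±m₂, J±M) = (3,1,5,1,7,1)
P² = 6480
sum k=0..1:
  [0] +1/240 = 1/240
  [1] −1/144 = -1/144
S = -1/360
C² = P²·S² = 1/20 ; C = -0.223607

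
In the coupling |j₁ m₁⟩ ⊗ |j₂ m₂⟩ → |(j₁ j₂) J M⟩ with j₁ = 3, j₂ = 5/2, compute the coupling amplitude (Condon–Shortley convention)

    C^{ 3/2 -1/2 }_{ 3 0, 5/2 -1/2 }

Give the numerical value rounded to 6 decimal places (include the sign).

+0.338062

triangle: 4!·2!·1!/8! = 48/40320
(j±m)!: 3!·3!·2!·3!·1!·2! = 864
prefactor² = (2J+1)·Δ·N² = 144/35
  k=1: −1/(1!·3!·2!·1!·0!·0!) = -1/12
  k=2: +1/(2!·2!·1!·0!·1!·1!) = 1/4
Σ = 1/6  ⇒  CG² = 144/35·1/6² = 4/35
CG = +√(4/35) = +0.338062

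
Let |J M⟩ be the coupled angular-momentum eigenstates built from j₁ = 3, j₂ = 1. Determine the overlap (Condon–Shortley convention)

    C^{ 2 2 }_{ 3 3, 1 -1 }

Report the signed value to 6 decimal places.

√[5·2!4!0!/7! · 6!0!0!2!4!0!] = √(11520/7)
  +(−1)^0/∏(0,2,0,0,4,0)! = 1/48  (running 1/48)
⟨..|..⟩ = √(11520/7)·(1/48) = +0.845154

+√(5/7) ≈ +0.845154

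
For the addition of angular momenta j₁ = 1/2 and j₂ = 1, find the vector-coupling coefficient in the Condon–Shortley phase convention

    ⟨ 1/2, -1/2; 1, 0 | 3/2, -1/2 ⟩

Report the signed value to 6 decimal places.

+√(2/3) ≈ +0.816497

j₁+j₂−J=0  J+j₁−j₂=1  J−j₁+j₂=2  j₁+j₂+J+1=4
(j₁±m₁, j₂±m₂, J±M) = (0,1,1,1,1,2)
P² = 2/3
sum k=0..0:
  [0] +1/1 = 1
S = 1
C² = P²·S² = 2/3 ; C = +0.816497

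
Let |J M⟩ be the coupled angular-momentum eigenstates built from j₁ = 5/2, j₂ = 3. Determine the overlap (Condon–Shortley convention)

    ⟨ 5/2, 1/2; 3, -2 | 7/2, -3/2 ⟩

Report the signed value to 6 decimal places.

triangle: 2!×3!×4!/10! = 288/3628800
(j±m)!: 3!×2!×1!×5!×2!×5! = 345600
prefactor² = (2J+1)×Δ×N² = 1536/7
  k=0: +1/(0!×2!×2!×1!×1!×3!) = 1/24
  k=1: −1/(1!×1!×1!×0!×2!×4!) = -1/48
Σ = 1/48  ⇒  CG² = 1536/7×1/48² = 2/21
CG = +√(2/21) = +0.308607

+0.308607  (= +√(2/21))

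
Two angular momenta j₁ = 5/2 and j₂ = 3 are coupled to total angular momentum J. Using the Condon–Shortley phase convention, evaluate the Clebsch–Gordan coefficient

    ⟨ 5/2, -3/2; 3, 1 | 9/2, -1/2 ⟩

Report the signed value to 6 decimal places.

−√(35/99) = -0.594588

triangle: 1!*4!*5!/11! = 2880/39916800
(j±m)!: 1!*4!*4!*2!*4!*5! = 3317760
prefactor² = (2J+1)*Δ*N² = 184320/77
  k=0: +1/(0!*1!*4!*4!*0!*1!) = 1/576
  k=1: −1/(1!*0!*3!*3!*1!*2!) = -1/72
Σ = -7/576  ⇒  CG² = 184320/77*(-7/576)² = 35/99
CG = −√(35/99) = -0.594588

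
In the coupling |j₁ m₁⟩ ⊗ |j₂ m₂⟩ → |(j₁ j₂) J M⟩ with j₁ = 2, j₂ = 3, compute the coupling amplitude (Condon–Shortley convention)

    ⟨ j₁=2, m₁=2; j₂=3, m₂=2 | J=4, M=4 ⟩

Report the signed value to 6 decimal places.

triangle: 1!·3!·5!/10! = 720/3628800
(j±m)!: 4!·0!·5!·1!·8!·0! = 116121600
prefactor² = (2J+1)·Δ·N² = 207360
  k=0: +1/(0!·1!·0!·5!·3!·0!) = 1/720
Σ = 1/720  ⇒  CG² = 207360·1/720² = 2/5
CG = +√(2/5) = +0.632456

+0.632456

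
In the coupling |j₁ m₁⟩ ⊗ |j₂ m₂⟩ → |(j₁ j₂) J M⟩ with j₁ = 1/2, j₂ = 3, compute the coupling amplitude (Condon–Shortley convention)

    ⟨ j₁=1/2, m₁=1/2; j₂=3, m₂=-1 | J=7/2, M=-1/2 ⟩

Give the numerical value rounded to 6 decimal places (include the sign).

+0.654654

j₁+j₂−J=0  J+j₁−j₂=1  J−j₁+j₂=6  j₁+j₂+J+1=8
(j₁±m₁, j₂±m₂, J±M) = (1,0,2,4,3,4)
P² = 6912/7
sum k=0..0:
  [0] +1/48 = 1/48
S = 1/48
C² = P²·S² = 3/7 ; C = +0.654654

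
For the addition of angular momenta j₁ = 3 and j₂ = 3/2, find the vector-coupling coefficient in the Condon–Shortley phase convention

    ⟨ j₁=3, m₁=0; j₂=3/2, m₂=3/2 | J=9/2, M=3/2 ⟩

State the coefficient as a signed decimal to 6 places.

√[10·0!6!3!/10! · 3!3!3!0!6!3!] = √(77760/7)
  +(−1)^0/∏(0,0,3,3,3,0)! = 1/216  (running 1/216)
⟨..|..⟩ = √(77760/7)·(1/216) = +0.487950

+√(5/21) ≈ +0.487950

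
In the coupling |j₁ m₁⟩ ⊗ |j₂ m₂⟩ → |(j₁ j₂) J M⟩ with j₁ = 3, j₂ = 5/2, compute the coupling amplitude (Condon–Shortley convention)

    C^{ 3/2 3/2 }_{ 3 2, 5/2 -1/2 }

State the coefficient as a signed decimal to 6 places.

√[4·4!2!1!/8! · 5!1!2!3!3!0!] = √(288/7)
  +(−1)^1/∏(1,3,0,1,2,0)! = -1/12  (running -1/12)
⟨..|..⟩ = √(288/7)·(-1/12) = -0.534522

-0.534522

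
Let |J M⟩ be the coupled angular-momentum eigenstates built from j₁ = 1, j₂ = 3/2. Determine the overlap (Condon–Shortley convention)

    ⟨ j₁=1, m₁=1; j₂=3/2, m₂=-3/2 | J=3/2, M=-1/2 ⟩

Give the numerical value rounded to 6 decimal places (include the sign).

√[4·1!1!2!/5! · 2!0!0!3!1!2!] = √(8/5)
  +(−1)^0/∏(0,1,0,0,1,2)! = 1/2  (running 1/2)
⟨..|..⟩ = √(8/5)·(1/2) = +0.632456

+√(2/5) = +0.632456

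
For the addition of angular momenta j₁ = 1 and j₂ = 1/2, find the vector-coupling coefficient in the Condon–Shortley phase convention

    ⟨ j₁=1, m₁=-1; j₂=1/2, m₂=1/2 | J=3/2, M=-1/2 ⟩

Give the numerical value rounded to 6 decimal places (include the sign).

+0.577350

triangle: 0!×2!×1!/4! = 2/24
(j±m)!: 0!×2!×1!×0!×1!×2! = 4
prefactor² = (2J+1)×Δ×N² = 4/3
  k=0: +1/(0!×0!×2!×1!×0!×0!) = 1/2
Σ = 1/2  ⇒  CG² = 4/3×1/2² = 1/3
CG = +√(1/3) = +0.577350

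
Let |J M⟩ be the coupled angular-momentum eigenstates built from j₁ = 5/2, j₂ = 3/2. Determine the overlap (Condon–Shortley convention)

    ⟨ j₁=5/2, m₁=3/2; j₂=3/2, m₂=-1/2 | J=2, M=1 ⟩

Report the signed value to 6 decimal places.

+√(1/42) ≈ +0.154303

triangle: 2!*3!*1!/7! = 12/5040
(j±m)!: 4!*1!*1!*2!*3!*1! = 288
prefactor² = (2J+1)*Δ*N² = 24/7
  k=0: +1/(0!*2!*1!*1!*2!*0!) = 1/4
  k=1: −1/(1!*1!*0!*0!*3!*1!) = -1/6
Σ = 1/12  ⇒  CG² = 24/7*1/12² = 1/42
CG = +√(1/42) = +0.154303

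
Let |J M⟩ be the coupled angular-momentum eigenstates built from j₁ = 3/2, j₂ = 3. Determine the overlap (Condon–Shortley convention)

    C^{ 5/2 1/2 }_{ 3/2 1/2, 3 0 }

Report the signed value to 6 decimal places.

−√(6/35) = -0.414039

j₁+j₂−J=2  J+j₁−j₂=1  J−j₁+j₂=4  j₁+j₂+J+1=8
(j₁±m₁, j₂±m₂, J±M) = (2,1,3,3,3,2)
P² = 216/35
sum k=0..1:
  [0] +1/12 = 1/12
  [1] −1/4 = -1/4
S = -1/6
C² = P²·S² = 6/35 ; C = -0.414039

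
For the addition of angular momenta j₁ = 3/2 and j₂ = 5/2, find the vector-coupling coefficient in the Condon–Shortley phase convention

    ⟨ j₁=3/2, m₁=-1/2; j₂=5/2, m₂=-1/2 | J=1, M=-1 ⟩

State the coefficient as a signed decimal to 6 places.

√[3·3!0!2!/6! · 1!2!2!3!0!2!] = √(12/5)
  +(−1)^2/∏(2,1,0,0,0,2)! = 1/4  (running 1/4)
⟨..|..⟩ = √(12/5)·(1/4) = +0.387298

+√(3/20) ≈ +0.387298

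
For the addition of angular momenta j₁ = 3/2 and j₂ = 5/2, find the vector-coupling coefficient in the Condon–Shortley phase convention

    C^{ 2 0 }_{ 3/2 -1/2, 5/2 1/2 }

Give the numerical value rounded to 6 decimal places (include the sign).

j₁+j₂−J=2  J+j₁−j₂=1  J−j₁+j₂=3  j₁+j₂+J+1=7
(j₁±m₁, j₂±m₂, J±M) = (1,2,3,2,2,2)
P² = 8/7
sum k=1..2:
  [1] −1/2 = -1/2
  [2] +1/4 = 1/4
S = -1/4
C² = P²·S² = 1/14 ; C = -0.267261

-0.267261  (= −√(1/14))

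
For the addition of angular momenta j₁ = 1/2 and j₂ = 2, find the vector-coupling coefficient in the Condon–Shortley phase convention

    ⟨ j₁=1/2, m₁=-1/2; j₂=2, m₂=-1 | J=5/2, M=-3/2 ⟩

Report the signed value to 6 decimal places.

√[6·0!1!4!/6! · 0!1!1!3!1!4!] = √(144/5)
  +(−1)^0/∏(0,0,1,1,0,3)! = 1/6  (running 1/6)
⟨..|..⟩ = √(144/5)·(1/6) = +0.894427

+√(4/5) ≈ +0.894427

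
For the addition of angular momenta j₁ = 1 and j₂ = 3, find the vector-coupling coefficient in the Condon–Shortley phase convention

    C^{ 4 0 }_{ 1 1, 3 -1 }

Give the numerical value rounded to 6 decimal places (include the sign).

+0.462910

√[9·0!2!6!/9! · 2!0!2!4!4!4!] = √(13824/7)
  +(−1)^0/∏(0,0,0,2,2,4)! = 1/96  (running 1/96)
⟨..|..⟩ = √(13824/7)·(1/96) = +0.462910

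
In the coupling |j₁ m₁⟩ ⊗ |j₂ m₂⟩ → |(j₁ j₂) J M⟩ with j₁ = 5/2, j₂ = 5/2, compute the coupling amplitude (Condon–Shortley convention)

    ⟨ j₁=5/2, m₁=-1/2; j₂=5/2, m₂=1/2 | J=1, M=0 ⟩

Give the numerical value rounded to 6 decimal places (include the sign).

+√(1/70) = +0.119523

triangle: 4!*1!*1!/7! = 24/5040
(j±m)!: 2!*3!*3!*2!*1!*1! = 144
prefactor² = (2J+1)*Δ*N² = 72/35
  k=2: +1/(2!*2!*1!*1!*0!*0!) = 1/4
  k=3: −1/(3!*1!*0!*0!*1!*1!) = -1/6
Σ = 1/12  ⇒  CG² = 72/35*1/12² = 1/70
CG = +√(1/70) = +0.119523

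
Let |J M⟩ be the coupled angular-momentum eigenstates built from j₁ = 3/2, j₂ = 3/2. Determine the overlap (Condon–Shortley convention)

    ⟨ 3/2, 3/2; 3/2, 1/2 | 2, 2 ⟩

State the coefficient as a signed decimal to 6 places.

j₁+j₂−J=1  J+j₁−j₂=2  J−j₁+j₂=2  j₁+j₂+J+1=6
(j₁±m₁, j₂±m₂, J±M) = (3,0,2,1,4,0)
P² = 8
sum k=0..0:
  [0] +1/4 = 1/4
S = 1/4
C² = P²·S² = 1/2 ; C = +0.707107

+0.707107  (= +√(1/2))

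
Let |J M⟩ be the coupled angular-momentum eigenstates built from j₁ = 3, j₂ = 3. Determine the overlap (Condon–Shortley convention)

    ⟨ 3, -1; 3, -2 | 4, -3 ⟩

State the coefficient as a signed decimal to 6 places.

-0.301511

j₁+j₂−J=2  J+j₁−j₂=4  J−j₁+j₂=4  j₁+j₂+J+1=11
(j₁±m₁, j₂±m₂, J±M) = (2,4,1,5,1,7)
P² = 82944/11
sum k=0..1:
  [0] +1/288 = 1/288
  [1] −1/144 = -1/144
S = -1/288
C² = P²·S² = 1/11 ; C = -0.301511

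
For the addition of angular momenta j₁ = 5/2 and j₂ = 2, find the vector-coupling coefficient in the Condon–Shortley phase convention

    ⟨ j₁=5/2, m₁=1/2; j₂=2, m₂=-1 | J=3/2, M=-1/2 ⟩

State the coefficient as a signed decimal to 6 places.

-0.487950  (= −√(5/21))

√[4·3!2!1!/7! · 3!2!1!3!1!2!] = √(48/35)
  +(−1)^0/∏(0,3,2,1,0,0)! = 1/12  (running 1/12)
  +(−1)^1/∏(1,2,1,0,1,1)! = -1/2  (running -5/12)
⟨..|..⟩ = √(48/35)·(-5/12) = -0.487950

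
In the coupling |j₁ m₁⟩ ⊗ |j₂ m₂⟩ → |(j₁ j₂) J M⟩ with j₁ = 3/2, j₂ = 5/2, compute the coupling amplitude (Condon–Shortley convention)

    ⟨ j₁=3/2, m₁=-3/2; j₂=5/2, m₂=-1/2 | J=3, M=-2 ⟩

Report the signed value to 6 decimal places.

−√(1/2) = -0.707107

triangle: 1!×2!×4!/8! = 48/40320
(j±m)!: 0!×3!×2!×3!×1!×5! = 8640
prefactor² = (2J+1)×Δ×N² = 72
  k=1: −1/(1!×0!×2!×1!×0!×3!) = -1/12
Σ = -1/12  ⇒  CG² = 72×(-1/12)² = 1/2
CG = −√(1/2) = -0.707107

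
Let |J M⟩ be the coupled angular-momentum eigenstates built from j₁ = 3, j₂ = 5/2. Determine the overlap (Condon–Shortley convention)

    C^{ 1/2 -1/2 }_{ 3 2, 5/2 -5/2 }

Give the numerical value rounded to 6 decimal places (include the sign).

+0.218218  (= +√(1/21))

triangle: 5!·1!·0!/7! = 120/5040
(j±m)!: 5!·1!·0!·5!·0!·1! = 14400
prefactor² = (2J+1)·Δ·N² = 4800/7
  k=0: +1/(0!·5!·1!·0!·0!·0!) = 1/120
Σ = 1/120  ⇒  CG² = 4800/7·1/120² = 1/21
CG = +√(1/21) = +0.218218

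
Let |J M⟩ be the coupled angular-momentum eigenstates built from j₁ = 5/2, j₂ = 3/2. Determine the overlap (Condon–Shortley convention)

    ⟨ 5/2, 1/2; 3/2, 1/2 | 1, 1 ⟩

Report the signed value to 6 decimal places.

+0.387298

triangle: 3!×2!×0!/6! = 12/720
(j±m)!: 3!×2!×2!×1!×2!×0! = 48
prefactor² = (2J+1)×Δ×N² = 12/5
  k=2: +1/(2!×1!×0!×0!×2!×0!) = 1/4
Σ = 1/4  ⇒  CG² = 12/5×1/4² = 3/20
CG = +√(3/20) = +0.387298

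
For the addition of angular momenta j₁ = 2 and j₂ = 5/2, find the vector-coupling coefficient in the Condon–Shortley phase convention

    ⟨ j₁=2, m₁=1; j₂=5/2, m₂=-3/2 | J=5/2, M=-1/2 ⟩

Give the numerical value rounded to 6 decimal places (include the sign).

+√(6/35) ≈ +0.414039

j₁+j₂−J=2  J+j₁−j₂=2  J−j₁+j₂=3  j₁+j₂+J+1=8
(j₁±m₁, j₂±m₂, J±M) = (3,1,1,4,2,3)
P² = 216/35
sum k=0..1:
  [0] +1/4 = 1/4
  [1] −1/12 = -1/12
S = 1/6
C² = P²·S² = 6/35 ; C = +0.414039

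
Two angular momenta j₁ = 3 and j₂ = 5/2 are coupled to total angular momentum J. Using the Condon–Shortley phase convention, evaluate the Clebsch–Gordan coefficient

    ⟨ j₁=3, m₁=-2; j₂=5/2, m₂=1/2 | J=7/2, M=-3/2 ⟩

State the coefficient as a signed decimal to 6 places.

+√(2/21) ≈ +0.308607

triangle: 2!*4!*3!/10! = 288/3628800
(j±m)!: 1!*5!*3!*2!*2!*5! = 345600
prefactor² = (2J+1)*Δ*N² = 1536/7
  k=1: −1/(1!*1!*4!*2!*0!*1!) = -1/48
  k=2: +1/(2!*0!*3!*1!*1!*2!) = 1/24
Σ = 1/48  ⇒  CG² = 1536/7*1/48² = 2/21
CG = +√(2/21) = +0.308607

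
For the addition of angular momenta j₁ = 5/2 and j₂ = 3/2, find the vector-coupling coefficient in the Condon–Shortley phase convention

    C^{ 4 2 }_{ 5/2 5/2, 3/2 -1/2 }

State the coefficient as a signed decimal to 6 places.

+√(3/28) ≈ +0.327327

j₁+j₂−J=0  J+j₁−j₂=5  J−j₁+j₂=3  j₁+j₂+J+1=9
(j₁±m₁, j₂±m₂, J±M) = (5,0,1,2,6,2)
P² = 43200/7
sum k=0..0:
  [0] +1/240 = 1/240
S = 1/240
C² = P²·S² = 3/28 ; C = +0.327327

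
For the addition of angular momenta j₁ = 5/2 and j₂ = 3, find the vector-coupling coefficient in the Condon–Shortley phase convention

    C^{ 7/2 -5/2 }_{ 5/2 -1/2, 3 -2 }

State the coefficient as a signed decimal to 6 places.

-0.178174

j₁+j₂−J=2  J+j₁−j₂=3  J−j₁+j₂=4  j₁+j₂+J+1=10
(j₁±m₁, j₂±m₂, J±M) = (2,3,1,5,1,6)
P² = 4608/7
sum k=0..1:
  [0] +1/72 = 1/72
  [1] −1/48 = -1/48
S = -1/144
C² = P²·S² = 2/63 ; C = -0.178174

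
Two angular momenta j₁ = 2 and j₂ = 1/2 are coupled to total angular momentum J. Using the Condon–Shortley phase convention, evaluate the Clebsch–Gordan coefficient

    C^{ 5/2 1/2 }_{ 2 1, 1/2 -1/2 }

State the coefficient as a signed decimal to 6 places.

+0.632456

√[6·0!4!1!/6! · 3!1!0!1!3!2!] = √(72/5)
  +(−1)^0/∏(0,0,1,0,3,1)! = 1/6  (running 1/6)
⟨..|..⟩ = √(72/5)·(1/6) = +0.632456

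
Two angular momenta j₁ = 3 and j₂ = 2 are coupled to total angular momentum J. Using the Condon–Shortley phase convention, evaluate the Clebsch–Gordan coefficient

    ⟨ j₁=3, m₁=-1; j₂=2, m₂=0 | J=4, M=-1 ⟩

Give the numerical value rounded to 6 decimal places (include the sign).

j₁+j₂−J=1  J+j₁−j₂=5  J−j₁+j₂=3  j₁+j₂+J+1=10
(j₁±m₁, j₂±m₂, J±M) = (2,4,2,2,3,5)
P² = 1728/7
sum k=0..1:
  [0] +1/48 = 1/48
  [1] −1/24 = -1/24
S = -1/48
C² = P²·S² = 3/28 ; C = -0.327327

−√(3/28) = -0.327327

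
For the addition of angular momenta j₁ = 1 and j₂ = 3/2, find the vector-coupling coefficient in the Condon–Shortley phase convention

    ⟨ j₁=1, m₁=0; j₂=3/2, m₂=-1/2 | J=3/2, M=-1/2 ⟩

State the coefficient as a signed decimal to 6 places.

+√(1/15) ≈ +0.258199

j₁+j₂−J=1  J+j₁−j₂=1  J−j₁+j₂=2  j₁+j₂+J+1=5
(j₁±m₁, j₂±m₂, J±M) = (1,1,1,2,1,2)
P² = 4/15
sum k=0..1:
  [0] +1/1 = 1
  [1] −1/2 = -1/2
S = 1/2
C² = P²·S² = 1/15 ; C = +0.258199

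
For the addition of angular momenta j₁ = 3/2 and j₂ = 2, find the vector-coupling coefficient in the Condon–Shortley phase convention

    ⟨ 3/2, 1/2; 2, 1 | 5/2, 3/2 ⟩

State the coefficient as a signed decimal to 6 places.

−√(1/35) ≈ -0.169031

triangle: 1!×2!×3!/7! = 12/5040
(j±m)!: 2!×1!×3!×1!×4!×1! = 288
prefactor² = (2J+1)×Δ×N² = 144/35
  k=0: +1/(0!×1!×1!×3!×1!×0!) = 1/6
  k=1: −1/(1!×0!×0!×2!×2!×1!) = -1/4
Σ = -1/12  ⇒  CG² = 144/35×(-1/12)² = 1/35
CG = −√(1/35) = -0.169031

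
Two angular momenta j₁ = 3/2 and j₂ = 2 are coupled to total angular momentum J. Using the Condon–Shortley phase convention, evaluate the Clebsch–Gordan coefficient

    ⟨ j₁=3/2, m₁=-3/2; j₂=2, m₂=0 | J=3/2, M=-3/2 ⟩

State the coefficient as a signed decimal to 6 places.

+√(1/5) ≈ +0.447214

√[4·2!1!2!/6! · 0!3!2!2!0!3!] = √(16/5)
  +(−1)^2/∏(2,0,1,0,0,2)! = 1/4  (running 1/4)
⟨..|..⟩ = √(16/5)·(1/4) = +0.447214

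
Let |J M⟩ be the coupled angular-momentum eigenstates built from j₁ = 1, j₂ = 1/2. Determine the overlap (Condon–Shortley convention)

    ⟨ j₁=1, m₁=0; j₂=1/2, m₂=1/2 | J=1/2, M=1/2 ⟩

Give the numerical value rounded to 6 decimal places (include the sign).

−√(1/3) ≈ -0.577350

j₁+j₂−J=1  J+j₁−j₂=1  J−j₁+j₂=0  j₁+j₂+J+1=3
(j₁±m₁, j₂±m₂, J±M) = (1,1,1,0,1,0)
P² = 1/3
sum k=1..1:
  [1] −1/1 = -1
S = -1
C² = P²·S² = 1/3 ; C = -0.577350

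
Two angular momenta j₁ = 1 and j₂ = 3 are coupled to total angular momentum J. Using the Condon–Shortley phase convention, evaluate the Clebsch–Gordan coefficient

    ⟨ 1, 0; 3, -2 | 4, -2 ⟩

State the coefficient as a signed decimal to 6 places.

+√(3/7) ≈ +0.654654

√[9·0!2!6!/9! · 1!1!1!5!2!6!] = √(43200/7)
  +(−1)^0/∏(0,0,1,1,1,5)! = 1/120  (running 1/120)
⟨..|..⟩ = √(43200/7)·(1/120) = +0.654654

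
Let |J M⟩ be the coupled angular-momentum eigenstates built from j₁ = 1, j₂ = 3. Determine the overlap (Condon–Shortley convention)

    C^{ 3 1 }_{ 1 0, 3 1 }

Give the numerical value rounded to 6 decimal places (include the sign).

triangle: 1!*1!*5!/8! = 120/40320
(j±m)!: 1!*1!*4!*2!*4!*2! = 2304
prefactor² = (2J+1)*Δ*N² = 48
  k=0: +1/(0!*1!*1!*4!*0!*1!) = 1/24
  k=1: −1/(1!*0!*0!*3!*1!*2!) = -1/12
Σ = -1/24  ⇒  CG² = 48*(-1/24)² = 1/12
CG = −√(1/12) = -0.288675

-0.288675  (= −√(1/12))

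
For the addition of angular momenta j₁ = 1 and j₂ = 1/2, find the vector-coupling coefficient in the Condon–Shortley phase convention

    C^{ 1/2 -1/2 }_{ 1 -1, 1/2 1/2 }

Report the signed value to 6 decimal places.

j₁+j₂−J=1  J+j₁−j₂=1  J−j₁+j₂=0  j₁+j₂+J+1=3
(j₁±m₁, j₂±m₂, J±M) = (0,2,1,0,0,1)
P² = 2/3
sum k=1..1:
  [1] −1/1 = -1
S = -1
C² = P²·S² = 2/3 ; C = -0.816497

-0.816497  (= −√(2/3))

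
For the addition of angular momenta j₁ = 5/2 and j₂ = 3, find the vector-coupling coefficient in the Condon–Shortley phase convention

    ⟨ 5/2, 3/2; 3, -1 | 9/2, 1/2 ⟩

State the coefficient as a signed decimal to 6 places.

+√(35/99) = +0.594588

j₁+j₂−J=1  J+j₁−j₂=4  J−j₁+j₂=5  j₁+j₂+J+1=11
(j₁±m₁, j₂±m₂, J±M) = (4,1,2,4,5,4)
P² = 184320/77
sum k=0..1:
  [0] +1/72 = 1/72
  [1] −1/576 = -1/576
S = 7/576
C² = P²·S² = 35/99 ; C = +0.594588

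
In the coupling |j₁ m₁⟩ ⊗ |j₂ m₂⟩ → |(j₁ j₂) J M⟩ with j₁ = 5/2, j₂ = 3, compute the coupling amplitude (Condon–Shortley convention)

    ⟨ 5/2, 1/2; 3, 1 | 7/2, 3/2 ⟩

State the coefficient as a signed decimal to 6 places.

√[8·2!3!4!/10! · 3!2!4!2!5!2!] = √(3072/35)
  +(−1)^0/∏(0,2,2,4,1,0)! = 1/96  (running 1/96)
  +(−1)^1/∏(1,1,1,3,2,1)! = -1/12  (running -7/96)
  +(−1)^2/∏(2,0,0,2,3,2)! = 1/48  (running -5/96)
⟨..|..⟩ = √(3072/35)·(-5/96) = -0.487950

-0.487950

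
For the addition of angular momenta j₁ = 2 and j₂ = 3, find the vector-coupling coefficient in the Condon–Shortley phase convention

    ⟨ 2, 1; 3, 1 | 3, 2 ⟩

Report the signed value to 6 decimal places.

-0.500000  (= −√(1/4))

triangle: 2!·2!·4!/9! = 96/362880
(j±m)!: 3!·1!·4!·2!·5!·1! = 34560
prefactor² = (2J+1)·Δ·N² = 64
  k=0: +1/(0!·2!·1!·4!·1!·0!) = 1/48
  k=1: −1/(1!·1!·0!·3!·2!·1!) = -1/12
Σ = -1/16  ⇒  CG² = 64·(-1/16)² = 1/4
CG = −√(1/4) = -0.500000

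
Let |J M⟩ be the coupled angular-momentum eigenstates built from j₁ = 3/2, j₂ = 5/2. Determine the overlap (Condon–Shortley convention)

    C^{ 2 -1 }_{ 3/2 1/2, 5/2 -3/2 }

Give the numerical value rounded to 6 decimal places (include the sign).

√[5·2!1!3!/7! · 2!1!1!4!1!3!] = √(24/7)
  +(−1)^0/∏(0,2,1,1,0,2)! = 1/4  (running 1/4)
  +(−1)^1/∏(1,1,0,0,1,3)! = -1/6  (running 1/12)
⟨..|..⟩ = √(24/7)·(1/12) = +0.154303

+0.154303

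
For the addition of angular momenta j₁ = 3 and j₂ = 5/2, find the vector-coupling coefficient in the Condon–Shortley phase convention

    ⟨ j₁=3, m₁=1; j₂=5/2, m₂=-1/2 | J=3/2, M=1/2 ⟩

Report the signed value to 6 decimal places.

triangle: 4!*2!*1!/8! = 48/40320
(j±m)!: 4!*2!*2!*3!*2!*1! = 1152
prefactor² = (2J+1)*Δ*N² = 192/35
  k=1: −1/(1!*3!*1!*1!*1!*0!) = -1/6
  k=2: +1/(2!*2!*0!*0!*2!*1!) = 1/8
Σ = -1/24  ⇒  CG² = 192/35*(-1/24)² = 1/105
CG = −√(1/105) = -0.097590

-0.097590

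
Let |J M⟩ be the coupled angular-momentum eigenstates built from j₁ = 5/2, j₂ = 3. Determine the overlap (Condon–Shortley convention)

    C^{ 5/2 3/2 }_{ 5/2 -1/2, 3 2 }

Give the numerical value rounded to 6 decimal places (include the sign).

+0.267261

√[6·3!2!3!/9! · 2!3!5!1!4!1!] = √(288/7)
  +(−1)^2/∏(2,1,1,3,1,0)! = 1/12  (running 1/12)
  +(−1)^3/∏(3,0,0,2,2,1)! = -1/24  (running 1/24)
⟨..|..⟩ = √(288/7)·(1/24) = +0.267261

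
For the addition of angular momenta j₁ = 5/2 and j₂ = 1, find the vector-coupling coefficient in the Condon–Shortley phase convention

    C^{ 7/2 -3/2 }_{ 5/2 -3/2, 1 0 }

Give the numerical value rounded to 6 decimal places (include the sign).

j₁+j₂−J=0  J+j₁−j₂=5  J−j₁+j₂=2  j₁+j₂+J+1=8
(j₁±m₁, j₂±m₂, J±M) = (1,4,1,1,2,5)
P² = 1920/7
sum k=0..0:
  [0] +1/24 = 1/24
S = 1/24
C² = P²·S² = 10/21 ; C = +0.690066

+0.690066  (= +√(10/21))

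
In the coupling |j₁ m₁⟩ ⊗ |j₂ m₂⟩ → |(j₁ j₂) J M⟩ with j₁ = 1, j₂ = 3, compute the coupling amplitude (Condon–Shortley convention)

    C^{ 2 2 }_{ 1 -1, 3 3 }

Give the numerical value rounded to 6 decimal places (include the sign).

j₁+j₂−J=2  J+j₁−j₂=0  J−j₁+j₂=4  j₁+j₂+J+1=7
(j₁±m₁, j₂±m₂, J±M) = (0,2,6,0,4,0)
P² = 11520/7
sum k=2..2:
  [2] +1/48 = 1/48
S = 1/48
C² = P²·S² = 5/7 ; C = +0.845154

+√(5/7) ≈ +0.845154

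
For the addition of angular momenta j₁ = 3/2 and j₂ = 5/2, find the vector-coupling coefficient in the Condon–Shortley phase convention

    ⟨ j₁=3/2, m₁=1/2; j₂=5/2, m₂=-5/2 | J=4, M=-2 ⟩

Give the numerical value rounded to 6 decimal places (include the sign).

j₁+j₂−J=0  J+j₁−j₂=3  J−j₁+j₂=5  j₁+j₂+J+1=9
(j₁±m₁, j₂±m₂, J±M) = (2,1,0,5,2,6)
P² = 43200/7
sum k=0..0:
  [0] +1/240 = 1/240
S = 1/240
C² = P²·S² = 3/28 ; C = +0.327327

+√(3/28) = +0.327327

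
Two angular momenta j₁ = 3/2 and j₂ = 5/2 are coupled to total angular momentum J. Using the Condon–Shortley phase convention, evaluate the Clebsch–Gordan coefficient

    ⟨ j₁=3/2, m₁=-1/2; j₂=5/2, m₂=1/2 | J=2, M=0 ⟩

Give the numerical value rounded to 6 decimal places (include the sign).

j₁+j₂−J=2  J+j₁−j₂=1  J−j₁+j₂=3  j₁+j₂+J+1=7
(j₁±m₁, j₂±m₂, J±M) = (1,2,3,2,2,2)
P² = 8/7
sum k=1..2:
  [1] −1/2 = -1/2
  [2] +1/4 = 1/4
S = -1/4
C² = P²·S² = 1/14 ; C = -0.267261

−√(1/14) = -0.267261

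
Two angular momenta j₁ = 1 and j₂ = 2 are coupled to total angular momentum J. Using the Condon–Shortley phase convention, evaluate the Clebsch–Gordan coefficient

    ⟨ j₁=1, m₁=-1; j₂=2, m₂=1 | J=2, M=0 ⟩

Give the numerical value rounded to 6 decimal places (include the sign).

-0.707107

triangle: 1!×1!×3!/6! = 6/720
(j±m)!: 0!×2!×3!×1!×2!×2! = 48
prefactor² = (2J+1)×Δ×N² = 2
  k=1: −1/(1!×0!×1!×2!×0!×1!) = -1/2
Σ = -1/2  ⇒  CG² = 2×(-1/2)² = 1/2
CG = −√(1/2) = -0.707107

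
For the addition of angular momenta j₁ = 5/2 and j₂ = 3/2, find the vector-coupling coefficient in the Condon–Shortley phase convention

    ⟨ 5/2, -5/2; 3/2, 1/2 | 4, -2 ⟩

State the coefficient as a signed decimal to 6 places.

+√(3/28) ≈ +0.327327

j₁+j₂−J=0  J+j₁−j₂=5  J−j₁+j₂=3  j₁+j₂+J+1=9
(j₁±m₁, j₂±m₂, J±M) = (0,5,2,1,2,6)
P² = 43200/7
sum k=0..0:
  [0] +1/240 = 1/240
S = 1/240
C² = P²·S² = 3/28 ; C = +0.327327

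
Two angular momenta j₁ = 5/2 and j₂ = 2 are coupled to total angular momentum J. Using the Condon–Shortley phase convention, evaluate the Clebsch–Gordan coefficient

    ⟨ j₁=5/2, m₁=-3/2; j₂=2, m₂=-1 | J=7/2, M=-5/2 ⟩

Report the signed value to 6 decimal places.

−√(1/63) ≈ -0.125988

√[8·1!4!3!/9! · 1!4!1!3!1!6!] = √(2304/7)
  +(−1)^0/∏(0,1,4,1,0,2)! = 1/48  (running 1/48)
  +(−1)^1/∏(1,0,3,0,1,3)! = -1/36  (running -1/144)
⟨..|..⟩ = √(2304/7)·(-1/144) = -0.125988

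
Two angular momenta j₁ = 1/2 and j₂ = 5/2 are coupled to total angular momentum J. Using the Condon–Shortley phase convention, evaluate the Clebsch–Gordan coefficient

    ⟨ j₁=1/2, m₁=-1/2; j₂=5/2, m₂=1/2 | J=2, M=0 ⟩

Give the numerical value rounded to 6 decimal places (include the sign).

√[5·1!0!4!/6! · 0!1!3!2!2!2!] = √(8)
  +(−1)^1/∏(1,0,0,2,0,2)! = -1/4  (running -1/4)
⟨..|..⟩ = √(8)·(-1/4) = -0.707107

-0.707107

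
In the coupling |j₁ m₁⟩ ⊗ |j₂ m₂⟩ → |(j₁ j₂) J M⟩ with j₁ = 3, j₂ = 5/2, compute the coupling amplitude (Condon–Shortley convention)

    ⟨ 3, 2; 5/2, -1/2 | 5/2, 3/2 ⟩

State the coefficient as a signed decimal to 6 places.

triangle: 3!*3!*2!/9! = 72/362880
(j±m)!: 5!*1!*2!*3!*4!*1! = 34560
prefactor² = (2J+1)*Δ*N² = 288/7
  k=0: +1/(0!*3!*1!*2!*2!*0!) = 1/24
  k=1: −1/(1!*2!*0!*1!*3!*1!) = -1/12
Σ = -1/24  ⇒  CG² = 288/7*(-1/24)² = 1/14
CG = −√(1/14) = -0.267261

-0.267261  (= −√(1/14))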